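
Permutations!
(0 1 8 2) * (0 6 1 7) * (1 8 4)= (0 7)(1 4)(2 6 8)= [7, 4, 6, 3, 1, 5, 8, 0, 2]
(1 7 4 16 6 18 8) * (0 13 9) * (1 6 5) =(0 13 9)(1 7 4 16 5)(6 18 8) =[13, 7, 2, 3, 16, 1, 18, 4, 6, 0, 10, 11, 12, 9, 14, 15, 5, 17, 8]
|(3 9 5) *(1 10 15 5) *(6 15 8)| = |(1 10 8 6 15 5 3 9)| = 8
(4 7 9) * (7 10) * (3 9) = (3 9 4 10 7) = [0, 1, 2, 9, 10, 5, 6, 3, 8, 4, 7]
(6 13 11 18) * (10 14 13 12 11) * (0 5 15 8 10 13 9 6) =(0 5 15 8 10 14 9 6 12 11 18) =[5, 1, 2, 3, 4, 15, 12, 7, 10, 6, 14, 18, 11, 13, 9, 8, 16, 17, 0]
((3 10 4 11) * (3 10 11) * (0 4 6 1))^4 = (0 10 4 6 3 1 11)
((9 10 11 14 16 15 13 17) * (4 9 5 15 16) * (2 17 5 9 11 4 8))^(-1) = (2 8 14 11 4 10 9 17)(5 13 15)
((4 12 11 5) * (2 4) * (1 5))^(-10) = (1 2 12)(4 11 5)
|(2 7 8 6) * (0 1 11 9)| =4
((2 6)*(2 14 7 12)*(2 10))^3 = (2 7)(6 12)(10 14)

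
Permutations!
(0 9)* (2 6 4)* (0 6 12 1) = [9, 0, 12, 3, 2, 5, 4, 7, 8, 6, 10, 11, 1] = (0 9 6 4 2 12 1)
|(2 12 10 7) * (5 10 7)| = 6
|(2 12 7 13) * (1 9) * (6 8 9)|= 4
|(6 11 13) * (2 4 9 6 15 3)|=8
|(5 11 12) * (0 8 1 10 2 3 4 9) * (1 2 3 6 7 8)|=12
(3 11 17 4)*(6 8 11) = (3 6 8 11 17 4) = [0, 1, 2, 6, 3, 5, 8, 7, 11, 9, 10, 17, 12, 13, 14, 15, 16, 4]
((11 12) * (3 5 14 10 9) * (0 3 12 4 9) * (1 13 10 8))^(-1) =(0 10 13 1 8 14 5 3)(4 11 12 9)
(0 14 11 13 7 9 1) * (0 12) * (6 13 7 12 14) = (0 6 13 12)(1 14 11 7 9) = [6, 14, 2, 3, 4, 5, 13, 9, 8, 1, 10, 7, 0, 12, 11]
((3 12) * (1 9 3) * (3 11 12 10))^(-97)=((1 9 11 12)(3 10))^(-97)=(1 12 11 9)(3 10)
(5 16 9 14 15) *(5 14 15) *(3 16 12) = (3 16 9 15 14 5 12) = [0, 1, 2, 16, 4, 12, 6, 7, 8, 15, 10, 11, 3, 13, 5, 14, 9]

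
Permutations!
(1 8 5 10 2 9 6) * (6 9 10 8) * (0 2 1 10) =[2, 6, 0, 3, 4, 8, 10, 7, 5, 9, 1] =(0 2)(1 6 10)(5 8)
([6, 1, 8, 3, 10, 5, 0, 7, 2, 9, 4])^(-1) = [6, 1, 8, 3, 10, 5, 0, 7, 2, 9, 4]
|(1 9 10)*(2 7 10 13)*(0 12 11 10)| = |(0 12 11 10 1 9 13 2 7)| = 9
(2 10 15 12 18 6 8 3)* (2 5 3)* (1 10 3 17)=[0, 10, 3, 5, 4, 17, 8, 7, 2, 9, 15, 11, 18, 13, 14, 12, 16, 1, 6]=(1 10 15 12 18 6 8 2 3 5 17)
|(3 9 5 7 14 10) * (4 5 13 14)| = |(3 9 13 14 10)(4 5 7)| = 15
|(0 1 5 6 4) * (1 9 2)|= 7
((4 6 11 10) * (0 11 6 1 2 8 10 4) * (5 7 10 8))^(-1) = (0 10 7 5 2 1 4 11) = ((0 11 4 1 2 5 7 10))^(-1)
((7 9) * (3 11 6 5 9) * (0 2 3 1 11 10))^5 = ((0 2 3 10)(1 11 6 5 9 7))^5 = (0 2 3 10)(1 7 9 5 6 11)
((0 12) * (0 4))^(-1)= (0 4 12)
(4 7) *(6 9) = (4 7)(6 9) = [0, 1, 2, 3, 7, 5, 9, 4, 8, 6]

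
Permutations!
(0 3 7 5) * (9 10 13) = [3, 1, 2, 7, 4, 0, 6, 5, 8, 10, 13, 11, 12, 9] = (0 3 7 5)(9 10 13)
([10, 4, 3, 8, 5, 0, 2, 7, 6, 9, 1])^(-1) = (0 5 4 1 10)(2 6 8 3)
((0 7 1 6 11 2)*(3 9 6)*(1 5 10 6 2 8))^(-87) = (0 7 5 10 6 11 8 1 3 9 2)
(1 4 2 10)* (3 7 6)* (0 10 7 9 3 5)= (0 10 1 4 2 7 6 5)(3 9)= [10, 4, 7, 9, 2, 0, 5, 6, 8, 3, 1]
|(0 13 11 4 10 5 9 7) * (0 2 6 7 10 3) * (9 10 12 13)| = |(0 9 12 13 11 4 3)(2 6 7)(5 10)| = 42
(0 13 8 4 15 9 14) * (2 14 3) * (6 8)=(0 13 6 8 4 15 9 3 2 14)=[13, 1, 14, 2, 15, 5, 8, 7, 4, 3, 10, 11, 12, 6, 0, 9]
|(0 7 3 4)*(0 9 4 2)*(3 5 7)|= 6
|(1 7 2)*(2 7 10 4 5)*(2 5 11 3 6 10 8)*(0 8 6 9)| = |(0 8 2 1 6 10 4 11 3 9)| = 10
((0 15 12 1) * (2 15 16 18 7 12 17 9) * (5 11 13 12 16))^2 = (0 11 12)(1 5 13)(2 17)(7 18 16)(9 15)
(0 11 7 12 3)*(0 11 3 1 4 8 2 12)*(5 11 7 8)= (0 3 7)(1 4 5 11 8 2 12)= [3, 4, 12, 7, 5, 11, 6, 0, 2, 9, 10, 8, 1]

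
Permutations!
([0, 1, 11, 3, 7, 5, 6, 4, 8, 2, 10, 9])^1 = (2 11 9)(4 7)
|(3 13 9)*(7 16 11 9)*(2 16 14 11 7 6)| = |(2 16 7 14 11 9 3 13 6)| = 9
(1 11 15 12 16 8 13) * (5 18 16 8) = (1 11 15 12 8 13)(5 18 16) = [0, 11, 2, 3, 4, 18, 6, 7, 13, 9, 10, 15, 8, 1, 14, 12, 5, 17, 16]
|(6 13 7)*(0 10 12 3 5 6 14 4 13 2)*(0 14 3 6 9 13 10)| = 30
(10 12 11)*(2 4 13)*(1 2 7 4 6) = (1 2 6)(4 13 7)(10 12 11) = [0, 2, 6, 3, 13, 5, 1, 4, 8, 9, 12, 10, 11, 7]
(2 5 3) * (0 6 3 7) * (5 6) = [5, 1, 6, 2, 4, 7, 3, 0] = (0 5 7)(2 6 3)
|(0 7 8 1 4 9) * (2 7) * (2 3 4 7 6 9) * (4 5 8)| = 10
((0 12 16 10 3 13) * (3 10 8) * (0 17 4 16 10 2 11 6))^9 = (0 2)(3 4)(6 10)(8 17)(11 12)(13 16)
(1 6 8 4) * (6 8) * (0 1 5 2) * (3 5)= (0 1 8 4 3 5 2)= [1, 8, 0, 5, 3, 2, 6, 7, 4]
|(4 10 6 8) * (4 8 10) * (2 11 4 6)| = 5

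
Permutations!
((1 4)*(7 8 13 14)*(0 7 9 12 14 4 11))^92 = (0 7 8 13 4 1 11)(9 14 12)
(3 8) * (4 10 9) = (3 8)(4 10 9) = [0, 1, 2, 8, 10, 5, 6, 7, 3, 4, 9]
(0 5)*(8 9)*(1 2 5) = (0 1 2 5)(8 9) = [1, 2, 5, 3, 4, 0, 6, 7, 9, 8]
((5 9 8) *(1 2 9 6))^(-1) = ((1 2 9 8 5 6))^(-1) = (1 6 5 8 9 2)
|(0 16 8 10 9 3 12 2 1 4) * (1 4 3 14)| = 11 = |(0 16 8 10 9 14 1 3 12 2 4)|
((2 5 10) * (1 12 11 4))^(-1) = ((1 12 11 4)(2 5 10))^(-1) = (1 4 11 12)(2 10 5)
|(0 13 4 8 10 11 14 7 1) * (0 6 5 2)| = |(0 13 4 8 10 11 14 7 1 6 5 2)| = 12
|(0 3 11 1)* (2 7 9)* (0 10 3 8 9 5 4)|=|(0 8 9 2 7 5 4)(1 10 3 11)|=28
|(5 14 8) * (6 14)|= |(5 6 14 8)|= 4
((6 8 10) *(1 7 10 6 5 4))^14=((1 7 10 5 4)(6 8))^14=(1 4 5 10 7)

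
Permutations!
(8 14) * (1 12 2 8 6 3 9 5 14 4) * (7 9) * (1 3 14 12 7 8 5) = (1 7 9)(2 5 12)(3 8 4)(6 14) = [0, 7, 5, 8, 3, 12, 14, 9, 4, 1, 10, 11, 2, 13, 6]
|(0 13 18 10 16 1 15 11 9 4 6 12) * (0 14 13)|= 12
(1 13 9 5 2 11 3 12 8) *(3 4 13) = (1 3 12 8)(2 11 4 13 9 5) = [0, 3, 11, 12, 13, 2, 6, 7, 1, 5, 10, 4, 8, 9]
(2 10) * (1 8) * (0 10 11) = [10, 8, 11, 3, 4, 5, 6, 7, 1, 9, 2, 0] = (0 10 2 11)(1 8)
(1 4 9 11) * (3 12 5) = (1 4 9 11)(3 12 5) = [0, 4, 2, 12, 9, 3, 6, 7, 8, 11, 10, 1, 5]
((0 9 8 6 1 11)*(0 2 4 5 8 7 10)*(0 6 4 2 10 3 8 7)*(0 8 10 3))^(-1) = ((0 9 8 4 5 7)(1 11 3 10 6))^(-1) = (0 7 5 4 8 9)(1 6 10 3 11)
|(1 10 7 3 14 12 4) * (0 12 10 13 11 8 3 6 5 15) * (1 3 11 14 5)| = |(0 12 4 3 5 15)(1 13 14 10 7 6)(8 11)| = 6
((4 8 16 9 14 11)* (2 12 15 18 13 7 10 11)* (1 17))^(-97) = ((1 17)(2 12 15 18 13 7 10 11 4 8 16 9 14))^(-97) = (1 17)(2 11 12 4 15 8 18 16 13 9 7 14 10)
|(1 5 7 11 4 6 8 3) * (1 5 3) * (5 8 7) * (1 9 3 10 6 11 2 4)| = |(1 10 6 7 2 4 11)(3 8 9)| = 21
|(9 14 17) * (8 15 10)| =|(8 15 10)(9 14 17)| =3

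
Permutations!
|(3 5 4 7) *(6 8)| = 4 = |(3 5 4 7)(6 8)|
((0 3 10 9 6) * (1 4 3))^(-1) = (0 6 9 10 3 4 1)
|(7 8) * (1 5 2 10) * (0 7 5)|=7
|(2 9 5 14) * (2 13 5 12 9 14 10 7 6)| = |(2 14 13 5 10 7 6)(9 12)| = 14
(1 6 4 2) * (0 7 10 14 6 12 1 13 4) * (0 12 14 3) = [7, 14, 13, 0, 2, 5, 12, 10, 8, 9, 3, 11, 1, 4, 6] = (0 7 10 3)(1 14 6 12)(2 13 4)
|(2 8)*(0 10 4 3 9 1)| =6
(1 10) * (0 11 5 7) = (0 11 5 7)(1 10) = [11, 10, 2, 3, 4, 7, 6, 0, 8, 9, 1, 5]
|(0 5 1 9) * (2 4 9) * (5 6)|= |(0 6 5 1 2 4 9)|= 7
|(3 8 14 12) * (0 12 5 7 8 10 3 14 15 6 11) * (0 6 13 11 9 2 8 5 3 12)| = 28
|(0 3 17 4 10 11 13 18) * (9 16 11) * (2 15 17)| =|(0 3 2 15 17 4 10 9 16 11 13 18)| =12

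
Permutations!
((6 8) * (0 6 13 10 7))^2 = ((0 6 8 13 10 7))^2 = (0 8 10)(6 13 7)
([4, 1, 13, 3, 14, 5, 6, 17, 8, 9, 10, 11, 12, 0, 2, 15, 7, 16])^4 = (0 13 2 14 4)(7 17 16)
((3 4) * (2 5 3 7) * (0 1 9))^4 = ((0 1 9)(2 5 3 4 7))^4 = (0 1 9)(2 7 4 3 5)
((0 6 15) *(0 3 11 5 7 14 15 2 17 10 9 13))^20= (0 13 9 10 17 2 6)(3 5 14)(7 15 11)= ((0 6 2 17 10 9 13)(3 11 5 7 14 15))^20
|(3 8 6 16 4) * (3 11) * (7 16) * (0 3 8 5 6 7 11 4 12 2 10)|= 11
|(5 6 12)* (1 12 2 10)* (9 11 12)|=8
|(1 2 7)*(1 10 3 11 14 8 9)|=9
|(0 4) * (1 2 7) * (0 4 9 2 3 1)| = 4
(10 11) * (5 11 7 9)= (5 11 10 7 9)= [0, 1, 2, 3, 4, 11, 6, 9, 8, 5, 7, 10]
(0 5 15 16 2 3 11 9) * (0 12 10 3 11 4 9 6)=(0 5 15 16 2 11 6)(3 4 9 12 10)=[5, 1, 11, 4, 9, 15, 0, 7, 8, 12, 3, 6, 10, 13, 14, 16, 2]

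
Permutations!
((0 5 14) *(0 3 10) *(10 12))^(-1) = ((0 5 14 3 12 10))^(-1) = (0 10 12 3 14 5)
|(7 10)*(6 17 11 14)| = |(6 17 11 14)(7 10)| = 4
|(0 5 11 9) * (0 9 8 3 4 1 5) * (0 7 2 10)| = 12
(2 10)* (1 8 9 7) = [0, 8, 10, 3, 4, 5, 6, 1, 9, 7, 2] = (1 8 9 7)(2 10)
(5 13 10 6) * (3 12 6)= (3 12 6 5 13 10)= [0, 1, 2, 12, 4, 13, 5, 7, 8, 9, 3, 11, 6, 10]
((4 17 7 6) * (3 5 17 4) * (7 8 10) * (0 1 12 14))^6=(0 12)(1 14)(3 6 7 10 8 17 5)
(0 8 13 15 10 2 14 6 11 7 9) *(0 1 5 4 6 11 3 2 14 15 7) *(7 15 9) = (0 8 13 15 10 14 11)(1 5 4 6 3 2 9) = [8, 5, 9, 2, 6, 4, 3, 7, 13, 1, 14, 0, 12, 15, 11, 10]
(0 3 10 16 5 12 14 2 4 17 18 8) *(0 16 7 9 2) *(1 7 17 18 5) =(0 3 10 17 5 12 14)(1 7 9 2 4 18 8 16) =[3, 7, 4, 10, 18, 12, 6, 9, 16, 2, 17, 11, 14, 13, 0, 15, 1, 5, 8]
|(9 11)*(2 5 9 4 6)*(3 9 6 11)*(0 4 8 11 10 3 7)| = 6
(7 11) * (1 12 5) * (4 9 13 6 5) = [0, 12, 2, 3, 9, 1, 5, 11, 8, 13, 10, 7, 4, 6] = (1 12 4 9 13 6 5)(7 11)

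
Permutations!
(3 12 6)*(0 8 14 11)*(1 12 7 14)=(0 8 1 12 6 3 7 14 11)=[8, 12, 2, 7, 4, 5, 3, 14, 1, 9, 10, 0, 6, 13, 11]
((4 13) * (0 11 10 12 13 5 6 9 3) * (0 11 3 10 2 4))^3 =(0 2 6 12 3 4 9 13 11 5 10)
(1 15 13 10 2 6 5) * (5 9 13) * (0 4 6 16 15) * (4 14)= (0 14 4 6 9 13 10 2 16 15 5 1)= [14, 0, 16, 3, 6, 1, 9, 7, 8, 13, 2, 11, 12, 10, 4, 5, 15]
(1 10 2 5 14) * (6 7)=[0, 10, 5, 3, 4, 14, 7, 6, 8, 9, 2, 11, 12, 13, 1]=(1 10 2 5 14)(6 7)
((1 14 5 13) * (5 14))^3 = ((14)(1 5 13))^3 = (14)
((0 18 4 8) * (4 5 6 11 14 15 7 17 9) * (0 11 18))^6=((4 8 11 14 15 7 17 9)(5 6 18))^6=(18)(4 17 15 11)(7 14 8 9)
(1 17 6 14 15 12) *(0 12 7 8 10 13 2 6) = (0 12 1 17)(2 6 14 15 7 8 10 13) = [12, 17, 6, 3, 4, 5, 14, 8, 10, 9, 13, 11, 1, 2, 15, 7, 16, 0]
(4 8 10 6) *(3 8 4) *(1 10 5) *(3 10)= [0, 3, 2, 8, 4, 1, 10, 7, 5, 9, 6]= (1 3 8 5)(6 10)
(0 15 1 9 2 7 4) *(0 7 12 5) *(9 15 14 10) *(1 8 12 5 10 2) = (0 14 2 5)(1 15 8 12 10 9)(4 7) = [14, 15, 5, 3, 7, 0, 6, 4, 12, 1, 9, 11, 10, 13, 2, 8]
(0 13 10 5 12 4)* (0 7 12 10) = (0 13)(4 7 12)(5 10) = [13, 1, 2, 3, 7, 10, 6, 12, 8, 9, 5, 11, 4, 0]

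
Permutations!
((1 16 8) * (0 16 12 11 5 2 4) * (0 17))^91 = ((0 16 8 1 12 11 5 2 4 17))^91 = (0 16 8 1 12 11 5 2 4 17)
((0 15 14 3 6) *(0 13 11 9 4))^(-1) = (0 4 9 11 13 6 3 14 15)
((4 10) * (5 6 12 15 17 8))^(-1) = ((4 10)(5 6 12 15 17 8))^(-1) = (4 10)(5 8 17 15 12 6)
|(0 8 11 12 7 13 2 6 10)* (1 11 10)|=|(0 8 10)(1 11 12 7 13 2 6)|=21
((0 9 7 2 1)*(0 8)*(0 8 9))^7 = (1 2 7 9)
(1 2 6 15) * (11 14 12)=(1 2 6 15)(11 14 12)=[0, 2, 6, 3, 4, 5, 15, 7, 8, 9, 10, 14, 11, 13, 12, 1]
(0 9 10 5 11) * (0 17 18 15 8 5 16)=(0 9 10 16)(5 11 17 18 15 8)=[9, 1, 2, 3, 4, 11, 6, 7, 5, 10, 16, 17, 12, 13, 14, 8, 0, 18, 15]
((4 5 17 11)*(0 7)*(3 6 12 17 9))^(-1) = (0 7)(3 9 5 4 11 17 12 6)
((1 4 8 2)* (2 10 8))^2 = (10)(1 2 4)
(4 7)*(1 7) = [0, 7, 2, 3, 1, 5, 6, 4] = (1 7 4)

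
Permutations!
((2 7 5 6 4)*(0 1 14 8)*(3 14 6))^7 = ((0 1 6 4 2 7 5 3 14 8))^7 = (0 3 2 1 14 7 6 8 5 4)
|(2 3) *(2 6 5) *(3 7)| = |(2 7 3 6 5)| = 5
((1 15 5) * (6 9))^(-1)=((1 15 5)(6 9))^(-1)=(1 5 15)(6 9)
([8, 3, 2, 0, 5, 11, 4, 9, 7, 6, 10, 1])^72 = [7, 0, 2, 8, 11, 1, 5, 6, 9, 4, 10, 3]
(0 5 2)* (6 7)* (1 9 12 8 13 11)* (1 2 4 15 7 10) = [5, 9, 0, 3, 15, 4, 10, 6, 13, 12, 1, 2, 8, 11, 14, 7] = (0 5 4 15 7 6 10 1 9 12 8 13 11 2)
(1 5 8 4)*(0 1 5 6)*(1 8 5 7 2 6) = (0 8 4 7 2 6) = [8, 1, 6, 3, 7, 5, 0, 2, 4]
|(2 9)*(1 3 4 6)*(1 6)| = |(1 3 4)(2 9)| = 6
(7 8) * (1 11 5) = [0, 11, 2, 3, 4, 1, 6, 8, 7, 9, 10, 5] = (1 11 5)(7 8)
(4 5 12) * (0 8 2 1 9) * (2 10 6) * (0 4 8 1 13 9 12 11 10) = (0 1 12 8)(2 13 9 4 5 11 10 6) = [1, 12, 13, 3, 5, 11, 2, 7, 0, 4, 6, 10, 8, 9]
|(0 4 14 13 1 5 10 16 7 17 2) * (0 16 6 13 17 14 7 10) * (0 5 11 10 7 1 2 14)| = |(0 4 1 11 10 6 13 2 16 7)(14 17)| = 10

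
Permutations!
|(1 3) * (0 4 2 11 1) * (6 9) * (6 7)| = 6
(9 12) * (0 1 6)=(0 1 6)(9 12)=[1, 6, 2, 3, 4, 5, 0, 7, 8, 12, 10, 11, 9]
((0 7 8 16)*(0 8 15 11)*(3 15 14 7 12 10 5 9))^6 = ((0 12 10 5 9 3 15 11)(7 14)(8 16))^6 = (16)(0 15 9 10)(3 5 12 11)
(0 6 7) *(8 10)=(0 6 7)(8 10)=[6, 1, 2, 3, 4, 5, 7, 0, 10, 9, 8]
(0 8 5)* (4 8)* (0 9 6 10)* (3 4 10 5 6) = (0 10)(3 4 8 6 5 9) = [10, 1, 2, 4, 8, 9, 5, 7, 6, 3, 0]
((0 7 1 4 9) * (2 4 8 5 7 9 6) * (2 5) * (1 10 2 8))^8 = (2 6 7)(4 5 10)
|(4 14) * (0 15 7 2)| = 4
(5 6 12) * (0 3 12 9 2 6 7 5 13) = (0 3 12 13)(2 6 9)(5 7) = [3, 1, 6, 12, 4, 7, 9, 5, 8, 2, 10, 11, 13, 0]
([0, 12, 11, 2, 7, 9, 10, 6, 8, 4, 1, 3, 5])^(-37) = (1 9 6 12 4 10 5 7)(2 3 11)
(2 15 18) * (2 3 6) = (2 15 18 3 6) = [0, 1, 15, 6, 4, 5, 2, 7, 8, 9, 10, 11, 12, 13, 14, 18, 16, 17, 3]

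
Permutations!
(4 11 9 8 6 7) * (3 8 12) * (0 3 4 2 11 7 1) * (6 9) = (0 3 8 9 12 4 7 2 11 6 1) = [3, 0, 11, 8, 7, 5, 1, 2, 9, 12, 10, 6, 4]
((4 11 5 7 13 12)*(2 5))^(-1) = (2 11 4 12 13 7 5)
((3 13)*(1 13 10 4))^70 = (13)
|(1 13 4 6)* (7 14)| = |(1 13 4 6)(7 14)| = 4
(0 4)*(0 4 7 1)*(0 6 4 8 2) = [7, 6, 0, 3, 8, 5, 4, 1, 2] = (0 7 1 6 4 8 2)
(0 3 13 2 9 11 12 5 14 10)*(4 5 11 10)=[3, 1, 9, 13, 5, 14, 6, 7, 8, 10, 0, 12, 11, 2, 4]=(0 3 13 2 9 10)(4 5 14)(11 12)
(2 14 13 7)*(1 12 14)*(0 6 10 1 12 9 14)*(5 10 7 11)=(0 6 7 2 12)(1 9 14 13 11 5 10)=[6, 9, 12, 3, 4, 10, 7, 2, 8, 14, 1, 5, 0, 11, 13]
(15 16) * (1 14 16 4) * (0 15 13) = (0 15 4 1 14 16 13) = [15, 14, 2, 3, 1, 5, 6, 7, 8, 9, 10, 11, 12, 0, 16, 4, 13]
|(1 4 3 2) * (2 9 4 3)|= 5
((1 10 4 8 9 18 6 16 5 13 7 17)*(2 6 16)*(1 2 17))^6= (1 16 4 13 9)(5 8 7 18 10)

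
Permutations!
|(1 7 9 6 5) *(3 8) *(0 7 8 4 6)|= 6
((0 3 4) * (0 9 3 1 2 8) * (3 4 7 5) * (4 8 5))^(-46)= ((0 1 2 5 3 7 4 9 8))^(-46)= (0 8 9 4 7 3 5 2 1)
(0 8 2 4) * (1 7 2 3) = (0 8 3 1 7 2 4) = [8, 7, 4, 1, 0, 5, 6, 2, 3]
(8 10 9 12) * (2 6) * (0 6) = (0 6 2)(8 10 9 12) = [6, 1, 0, 3, 4, 5, 2, 7, 10, 12, 9, 11, 8]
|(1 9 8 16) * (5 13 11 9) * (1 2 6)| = |(1 5 13 11 9 8 16 2 6)| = 9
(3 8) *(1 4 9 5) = (1 4 9 5)(3 8) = [0, 4, 2, 8, 9, 1, 6, 7, 3, 5]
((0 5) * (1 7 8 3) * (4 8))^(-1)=(0 5)(1 3 8 4 7)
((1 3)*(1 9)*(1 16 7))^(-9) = (1 3 9 16 7)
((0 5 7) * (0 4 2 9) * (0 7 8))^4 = (9)(0 5 8)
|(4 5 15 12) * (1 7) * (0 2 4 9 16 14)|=|(0 2 4 5 15 12 9 16 14)(1 7)|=18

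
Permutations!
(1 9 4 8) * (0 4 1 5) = [4, 9, 2, 3, 8, 0, 6, 7, 5, 1] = (0 4 8 5)(1 9)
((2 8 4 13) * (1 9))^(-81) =(1 9)(2 13 4 8)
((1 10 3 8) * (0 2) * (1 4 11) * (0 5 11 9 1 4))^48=((0 2 5 11 4 9 1 10 3 8))^48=(0 3 1 4 5)(2 8 10 9 11)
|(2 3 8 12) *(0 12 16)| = |(0 12 2 3 8 16)| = 6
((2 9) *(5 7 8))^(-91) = (2 9)(5 8 7)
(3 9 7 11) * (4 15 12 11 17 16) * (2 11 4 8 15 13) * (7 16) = (2 11 3 9 16 8 15 12 4 13)(7 17) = [0, 1, 11, 9, 13, 5, 6, 17, 15, 16, 10, 3, 4, 2, 14, 12, 8, 7]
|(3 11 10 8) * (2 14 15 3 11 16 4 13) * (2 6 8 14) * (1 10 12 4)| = |(1 10 14 15 3 16)(4 13 6 8 11 12)| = 6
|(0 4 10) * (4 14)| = 4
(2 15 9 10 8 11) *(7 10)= (2 15 9 7 10 8 11)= [0, 1, 15, 3, 4, 5, 6, 10, 11, 7, 8, 2, 12, 13, 14, 9]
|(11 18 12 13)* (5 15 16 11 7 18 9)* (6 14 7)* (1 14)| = 35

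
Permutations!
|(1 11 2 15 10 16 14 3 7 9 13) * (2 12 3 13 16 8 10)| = |(1 11 12 3 7 9 16 14 13)(2 15)(8 10)| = 18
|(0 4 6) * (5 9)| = 6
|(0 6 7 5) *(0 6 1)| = |(0 1)(5 6 7)| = 6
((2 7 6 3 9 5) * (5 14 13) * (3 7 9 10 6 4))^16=(2 9 14 13 5)(3 10 6 7 4)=((2 9 14 13 5)(3 10 6 7 4))^16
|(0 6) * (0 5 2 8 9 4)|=7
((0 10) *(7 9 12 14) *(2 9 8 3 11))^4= ((0 10)(2 9 12 14 7 8 3 11))^4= (2 7)(3 12)(8 9)(11 14)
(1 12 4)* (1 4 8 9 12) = (8 9 12) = [0, 1, 2, 3, 4, 5, 6, 7, 9, 12, 10, 11, 8]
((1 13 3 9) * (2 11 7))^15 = (1 9 3 13)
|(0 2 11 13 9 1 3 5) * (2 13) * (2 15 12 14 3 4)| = 12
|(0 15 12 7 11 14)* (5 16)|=6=|(0 15 12 7 11 14)(5 16)|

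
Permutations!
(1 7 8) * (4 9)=(1 7 8)(4 9)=[0, 7, 2, 3, 9, 5, 6, 8, 1, 4]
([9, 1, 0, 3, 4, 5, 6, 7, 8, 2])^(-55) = (0 2 9)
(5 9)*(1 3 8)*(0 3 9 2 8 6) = (0 3 6)(1 9 5 2 8) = [3, 9, 8, 6, 4, 2, 0, 7, 1, 5]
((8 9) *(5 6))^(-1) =(5 6)(8 9)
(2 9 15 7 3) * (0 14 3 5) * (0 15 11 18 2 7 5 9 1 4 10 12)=(0 14 3 7 9 11 18 2 1 4 10 12)(5 15)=[14, 4, 1, 7, 10, 15, 6, 9, 8, 11, 12, 18, 0, 13, 3, 5, 16, 17, 2]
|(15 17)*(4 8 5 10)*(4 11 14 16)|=|(4 8 5 10 11 14 16)(15 17)|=14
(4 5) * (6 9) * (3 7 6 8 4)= (3 7 6 9 8 4 5)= [0, 1, 2, 7, 5, 3, 9, 6, 4, 8]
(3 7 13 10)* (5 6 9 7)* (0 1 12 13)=(0 1 12 13 10 3 5 6 9 7)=[1, 12, 2, 5, 4, 6, 9, 0, 8, 7, 3, 11, 13, 10]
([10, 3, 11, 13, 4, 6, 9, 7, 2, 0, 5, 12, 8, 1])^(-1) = (0 9 6 5 10)(1 13 3)(2 8 12 11)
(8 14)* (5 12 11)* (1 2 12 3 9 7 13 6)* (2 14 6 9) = (1 14 8 6)(2 12 11 5 3)(7 13 9) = [0, 14, 12, 2, 4, 3, 1, 13, 6, 7, 10, 5, 11, 9, 8]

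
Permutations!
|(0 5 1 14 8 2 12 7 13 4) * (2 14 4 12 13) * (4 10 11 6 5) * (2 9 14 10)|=|(0 4)(1 2 13 12 7 9 14 8 10 11 6 5)|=12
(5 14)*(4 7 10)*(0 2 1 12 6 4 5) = [2, 12, 1, 3, 7, 14, 4, 10, 8, 9, 5, 11, 6, 13, 0] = (0 2 1 12 6 4 7 10 5 14)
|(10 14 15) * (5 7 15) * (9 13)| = 10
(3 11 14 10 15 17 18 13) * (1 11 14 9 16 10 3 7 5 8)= (1 11 9 16 10 15 17 18 13 7 5 8)(3 14)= [0, 11, 2, 14, 4, 8, 6, 5, 1, 16, 15, 9, 12, 7, 3, 17, 10, 18, 13]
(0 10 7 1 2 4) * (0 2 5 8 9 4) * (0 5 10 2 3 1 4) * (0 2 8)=[8, 10, 5, 1, 3, 0, 6, 4, 9, 2, 7]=(0 8 9 2 5)(1 10 7 4 3)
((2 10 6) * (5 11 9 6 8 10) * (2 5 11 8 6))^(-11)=(2 11 9)(5 8 10 6)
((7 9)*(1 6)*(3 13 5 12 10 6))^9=(1 13 12 6 3 5 10)(7 9)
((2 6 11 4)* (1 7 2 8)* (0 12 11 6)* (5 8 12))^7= ((0 5 8 1 7 2)(4 12 11))^7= (0 5 8 1 7 2)(4 12 11)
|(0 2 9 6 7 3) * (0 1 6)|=|(0 2 9)(1 6 7 3)|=12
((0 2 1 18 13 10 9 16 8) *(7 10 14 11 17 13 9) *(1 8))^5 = (0 8 2)(1 18 9 16)(7 10)(11 17 13 14)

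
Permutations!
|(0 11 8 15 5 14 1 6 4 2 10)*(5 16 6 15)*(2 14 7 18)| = |(0 11 8 5 7 18 2 10)(1 15 16 6 4 14)| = 24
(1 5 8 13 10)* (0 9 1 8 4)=(0 9 1 5 4)(8 13 10)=[9, 5, 2, 3, 0, 4, 6, 7, 13, 1, 8, 11, 12, 10]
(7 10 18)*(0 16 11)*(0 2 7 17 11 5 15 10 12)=(0 16 5 15 10 18 17 11 2 7 12)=[16, 1, 7, 3, 4, 15, 6, 12, 8, 9, 18, 2, 0, 13, 14, 10, 5, 11, 17]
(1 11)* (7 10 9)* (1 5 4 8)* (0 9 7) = [9, 11, 2, 3, 8, 4, 6, 10, 1, 0, 7, 5] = (0 9)(1 11 5 4 8)(7 10)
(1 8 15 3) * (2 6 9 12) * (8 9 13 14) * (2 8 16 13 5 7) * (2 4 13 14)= (1 9 12 8 15 3)(2 6 5 7 4 13)(14 16)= [0, 9, 6, 1, 13, 7, 5, 4, 15, 12, 10, 11, 8, 2, 16, 3, 14]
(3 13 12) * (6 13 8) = (3 8 6 13 12) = [0, 1, 2, 8, 4, 5, 13, 7, 6, 9, 10, 11, 3, 12]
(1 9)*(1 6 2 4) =(1 9 6 2 4) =[0, 9, 4, 3, 1, 5, 2, 7, 8, 6]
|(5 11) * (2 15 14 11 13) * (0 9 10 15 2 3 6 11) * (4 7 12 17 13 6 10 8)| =|(0 9 8 4 7 12 17 13 3 10 15 14)(5 6 11)| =12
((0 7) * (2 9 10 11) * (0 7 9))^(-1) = ((0 9 10 11 2))^(-1) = (0 2 11 10 9)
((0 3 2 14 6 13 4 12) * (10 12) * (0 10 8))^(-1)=((0 3 2 14 6 13 4 8)(10 12))^(-1)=(0 8 4 13 6 14 2 3)(10 12)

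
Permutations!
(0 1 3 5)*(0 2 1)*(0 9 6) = (0 9 6)(1 3 5 2) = [9, 3, 1, 5, 4, 2, 0, 7, 8, 6]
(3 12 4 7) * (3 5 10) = (3 12 4 7 5 10) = [0, 1, 2, 12, 7, 10, 6, 5, 8, 9, 3, 11, 4]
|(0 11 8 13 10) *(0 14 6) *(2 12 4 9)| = 28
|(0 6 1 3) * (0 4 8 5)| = |(0 6 1 3 4 8 5)| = 7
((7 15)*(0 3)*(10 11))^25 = ((0 3)(7 15)(10 11))^25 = (0 3)(7 15)(10 11)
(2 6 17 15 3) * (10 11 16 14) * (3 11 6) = (2 3)(6 17 15 11 16 14 10) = [0, 1, 3, 2, 4, 5, 17, 7, 8, 9, 6, 16, 12, 13, 10, 11, 14, 15]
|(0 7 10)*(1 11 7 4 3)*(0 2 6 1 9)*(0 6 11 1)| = |(0 4 3 9 6)(2 11 7 10)| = 20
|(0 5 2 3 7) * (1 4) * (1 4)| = 5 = |(0 5 2 3 7)|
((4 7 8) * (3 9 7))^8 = (3 8 9 4 7)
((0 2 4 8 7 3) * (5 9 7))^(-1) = ((0 2 4 8 5 9 7 3))^(-1) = (0 3 7 9 5 8 4 2)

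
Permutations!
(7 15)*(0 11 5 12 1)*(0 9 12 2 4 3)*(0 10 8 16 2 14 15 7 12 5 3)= [11, 9, 4, 10, 0, 14, 6, 7, 16, 5, 8, 3, 1, 13, 15, 12, 2]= (0 11 3 10 8 16 2 4)(1 9 5 14 15 12)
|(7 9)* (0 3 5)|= |(0 3 5)(7 9)|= 6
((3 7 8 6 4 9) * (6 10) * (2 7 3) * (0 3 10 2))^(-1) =(0 9 4 6 10 3)(2 8 7)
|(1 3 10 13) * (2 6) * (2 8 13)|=7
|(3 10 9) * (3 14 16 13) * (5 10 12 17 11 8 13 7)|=|(3 12 17 11 8 13)(5 10 9 14 16 7)|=6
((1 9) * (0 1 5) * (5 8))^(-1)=(0 5 8 9 1)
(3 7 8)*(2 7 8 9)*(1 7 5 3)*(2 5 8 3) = [0, 7, 8, 3, 4, 2, 6, 9, 1, 5] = (1 7 9 5 2 8)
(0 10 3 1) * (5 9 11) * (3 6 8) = (0 10 6 8 3 1)(5 9 11) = [10, 0, 2, 1, 4, 9, 8, 7, 3, 11, 6, 5]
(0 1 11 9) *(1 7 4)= (0 7 4 1 11 9)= [7, 11, 2, 3, 1, 5, 6, 4, 8, 0, 10, 9]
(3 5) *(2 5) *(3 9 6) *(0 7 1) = (0 7 1)(2 5 9 6 3) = [7, 0, 5, 2, 4, 9, 3, 1, 8, 6]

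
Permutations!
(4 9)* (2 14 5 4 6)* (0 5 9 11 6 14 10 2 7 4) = [5, 1, 10, 3, 11, 0, 7, 4, 8, 14, 2, 6, 12, 13, 9] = (0 5)(2 10)(4 11 6 7)(9 14)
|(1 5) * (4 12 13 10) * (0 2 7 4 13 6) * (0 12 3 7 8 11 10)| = 6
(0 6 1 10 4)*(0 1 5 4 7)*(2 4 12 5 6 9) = (0 9 2 4 1 10 7)(5 12) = [9, 10, 4, 3, 1, 12, 6, 0, 8, 2, 7, 11, 5]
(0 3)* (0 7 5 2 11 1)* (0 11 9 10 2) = (0 3 7 5)(1 11)(2 9 10) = [3, 11, 9, 7, 4, 0, 6, 5, 8, 10, 2, 1]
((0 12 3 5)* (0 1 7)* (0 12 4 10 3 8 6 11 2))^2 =((0 4 10 3 5 1 7 12 8 6 11 2))^2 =(0 10 5 7 8 11)(1 12 6 2 4 3)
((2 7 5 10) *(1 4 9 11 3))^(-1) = (1 3 11 9 4)(2 10 5 7) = ((1 4 9 11 3)(2 7 5 10))^(-1)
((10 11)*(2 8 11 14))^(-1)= ((2 8 11 10 14))^(-1)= (2 14 10 11 8)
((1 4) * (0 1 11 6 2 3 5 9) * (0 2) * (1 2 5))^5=((0 2 3 1 4 11 6)(5 9))^5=(0 11 1 2 6 4 3)(5 9)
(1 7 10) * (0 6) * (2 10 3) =(0 6)(1 7 3 2 10) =[6, 7, 10, 2, 4, 5, 0, 3, 8, 9, 1]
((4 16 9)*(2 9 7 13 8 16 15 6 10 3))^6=(2 3 10 6 15 4 9)(7 8)(13 16)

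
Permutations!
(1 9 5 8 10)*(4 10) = (1 9 5 8 4 10) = [0, 9, 2, 3, 10, 8, 6, 7, 4, 5, 1]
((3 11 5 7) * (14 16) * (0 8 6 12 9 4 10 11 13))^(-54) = (16)(0 10)(3 9)(4 13)(5 6)(7 12)(8 11)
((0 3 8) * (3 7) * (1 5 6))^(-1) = (0 8 3 7)(1 6 5)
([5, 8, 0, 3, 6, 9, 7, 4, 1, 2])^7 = [2, 8, 9, 3, 6, 0, 7, 4, 1, 5]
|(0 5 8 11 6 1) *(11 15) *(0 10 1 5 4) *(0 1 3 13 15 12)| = |(0 4 1 10 3 13 15 11 6 5 8 12)| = 12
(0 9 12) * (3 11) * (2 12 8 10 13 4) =[9, 1, 12, 11, 2, 5, 6, 7, 10, 8, 13, 3, 0, 4] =(0 9 8 10 13 4 2 12)(3 11)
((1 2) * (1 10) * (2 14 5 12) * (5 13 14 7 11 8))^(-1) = ((1 7 11 8 5 12 2 10)(13 14))^(-1) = (1 10 2 12 5 8 11 7)(13 14)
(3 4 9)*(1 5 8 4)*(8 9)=(1 5 9 3)(4 8)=[0, 5, 2, 1, 8, 9, 6, 7, 4, 3]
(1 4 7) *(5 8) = (1 4 7)(5 8) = [0, 4, 2, 3, 7, 8, 6, 1, 5]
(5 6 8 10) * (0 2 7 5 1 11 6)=(0 2 7 5)(1 11 6 8 10)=[2, 11, 7, 3, 4, 0, 8, 5, 10, 9, 1, 6]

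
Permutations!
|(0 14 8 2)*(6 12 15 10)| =4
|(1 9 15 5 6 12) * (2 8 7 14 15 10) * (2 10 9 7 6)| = |(1 7 14 15 5 2 8 6 12)| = 9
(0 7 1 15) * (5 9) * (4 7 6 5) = (0 6 5 9 4 7 1 15) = [6, 15, 2, 3, 7, 9, 5, 1, 8, 4, 10, 11, 12, 13, 14, 0]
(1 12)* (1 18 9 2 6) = [0, 12, 6, 3, 4, 5, 1, 7, 8, 2, 10, 11, 18, 13, 14, 15, 16, 17, 9] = (1 12 18 9 2 6)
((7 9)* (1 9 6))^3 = ((1 9 7 6))^3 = (1 6 7 9)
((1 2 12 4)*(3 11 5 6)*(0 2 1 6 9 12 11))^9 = ((0 2 11 5 9 12 4 6 3))^9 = (12)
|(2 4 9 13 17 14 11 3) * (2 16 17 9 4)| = |(3 16 17 14 11)(9 13)| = 10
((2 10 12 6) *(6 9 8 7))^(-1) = ((2 10 12 9 8 7 6))^(-1) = (2 6 7 8 9 12 10)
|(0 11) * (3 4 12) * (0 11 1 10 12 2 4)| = 10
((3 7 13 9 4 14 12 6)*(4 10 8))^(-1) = ((3 7 13 9 10 8 4 14 12 6))^(-1) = (3 6 12 14 4 8 10 9 13 7)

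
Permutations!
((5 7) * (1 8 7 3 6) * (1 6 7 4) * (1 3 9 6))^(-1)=((1 8 4 3 7 5 9 6))^(-1)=(1 6 9 5 7 3 4 8)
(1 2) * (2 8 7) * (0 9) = (0 9)(1 8 7 2) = [9, 8, 1, 3, 4, 5, 6, 2, 7, 0]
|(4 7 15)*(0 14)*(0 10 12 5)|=15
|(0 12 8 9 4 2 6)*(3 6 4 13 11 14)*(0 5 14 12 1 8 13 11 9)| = |(0 1 8)(2 4)(3 6 5 14)(9 11 12 13)| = 12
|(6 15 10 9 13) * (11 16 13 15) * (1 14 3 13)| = |(1 14 3 13 6 11 16)(9 15 10)| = 21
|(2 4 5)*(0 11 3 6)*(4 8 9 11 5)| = |(0 5 2 8 9 11 3 6)| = 8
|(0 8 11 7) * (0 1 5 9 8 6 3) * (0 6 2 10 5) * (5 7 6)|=30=|(0 2 10 7 1)(3 5 9 8 11 6)|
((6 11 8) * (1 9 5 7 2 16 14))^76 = ((1 9 5 7 2 16 14)(6 11 8))^76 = (1 14 16 2 7 5 9)(6 11 8)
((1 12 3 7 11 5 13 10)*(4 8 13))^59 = (1 10 13 8 4 5 11 7 3 12) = ((1 12 3 7 11 5 4 8 13 10))^59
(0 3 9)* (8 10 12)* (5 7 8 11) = (0 3 9)(5 7 8 10 12 11) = [3, 1, 2, 9, 4, 7, 6, 8, 10, 0, 12, 5, 11]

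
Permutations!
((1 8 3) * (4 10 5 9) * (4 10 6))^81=((1 8 3)(4 6)(5 9 10))^81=(10)(4 6)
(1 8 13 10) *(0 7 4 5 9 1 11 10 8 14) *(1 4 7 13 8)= (0 13 1 14)(4 5 9)(10 11)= [13, 14, 2, 3, 5, 9, 6, 7, 8, 4, 11, 10, 12, 1, 0]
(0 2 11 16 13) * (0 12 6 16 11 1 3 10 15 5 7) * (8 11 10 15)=(0 2 1 3 15 5 7)(6 16 13 12)(8 11 10)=[2, 3, 1, 15, 4, 7, 16, 0, 11, 9, 8, 10, 6, 12, 14, 5, 13]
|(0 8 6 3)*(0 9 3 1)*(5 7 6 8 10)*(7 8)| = 14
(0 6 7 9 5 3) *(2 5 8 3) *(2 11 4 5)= (0 6 7 9 8 3)(4 5 11)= [6, 1, 2, 0, 5, 11, 7, 9, 3, 8, 10, 4]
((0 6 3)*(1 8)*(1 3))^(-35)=(8)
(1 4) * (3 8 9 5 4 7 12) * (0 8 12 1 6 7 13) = (0 8 9 5 4 6 7 1 13)(3 12) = [8, 13, 2, 12, 6, 4, 7, 1, 9, 5, 10, 11, 3, 0]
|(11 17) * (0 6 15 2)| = 4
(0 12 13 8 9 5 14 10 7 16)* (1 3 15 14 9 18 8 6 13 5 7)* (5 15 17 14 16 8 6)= [12, 3, 2, 17, 4, 9, 13, 8, 18, 7, 1, 11, 15, 5, 10, 16, 0, 14, 6]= (0 12 15 16)(1 3 17 14 10)(5 9 7 8 18 6 13)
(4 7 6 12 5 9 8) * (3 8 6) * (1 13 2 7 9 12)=(1 13 2 7 3 8 4 9 6)(5 12)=[0, 13, 7, 8, 9, 12, 1, 3, 4, 6, 10, 11, 5, 2]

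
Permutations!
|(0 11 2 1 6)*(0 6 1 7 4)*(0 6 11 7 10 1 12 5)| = 10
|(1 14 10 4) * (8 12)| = 4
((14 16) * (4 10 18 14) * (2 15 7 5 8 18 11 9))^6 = ((2 15 7 5 8 18 14 16 4 10 11 9))^6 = (2 14)(4 7)(5 10)(8 11)(9 18)(15 16)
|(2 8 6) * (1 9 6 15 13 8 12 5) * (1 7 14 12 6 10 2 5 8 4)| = |(1 9 10 2 6 5 7 14 12 8 15 13 4)| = 13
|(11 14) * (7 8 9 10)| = 4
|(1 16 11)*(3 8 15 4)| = 12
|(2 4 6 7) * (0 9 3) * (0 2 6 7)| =|(0 9 3 2 4 7 6)| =7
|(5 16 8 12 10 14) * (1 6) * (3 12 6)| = |(1 3 12 10 14 5 16 8 6)| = 9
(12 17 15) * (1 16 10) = (1 16 10)(12 17 15) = [0, 16, 2, 3, 4, 5, 6, 7, 8, 9, 1, 11, 17, 13, 14, 12, 10, 15]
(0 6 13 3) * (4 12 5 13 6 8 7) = (0 8 7 4 12 5 13 3) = [8, 1, 2, 0, 12, 13, 6, 4, 7, 9, 10, 11, 5, 3]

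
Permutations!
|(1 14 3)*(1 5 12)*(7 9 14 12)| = 10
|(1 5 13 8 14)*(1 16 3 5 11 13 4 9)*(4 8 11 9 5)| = 6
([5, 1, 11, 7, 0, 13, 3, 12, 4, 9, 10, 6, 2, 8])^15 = (13)(2 3)(6 12)(7 11)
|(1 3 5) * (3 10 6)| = |(1 10 6 3 5)| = 5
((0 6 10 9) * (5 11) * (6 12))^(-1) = ((0 12 6 10 9)(5 11))^(-1) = (0 9 10 6 12)(5 11)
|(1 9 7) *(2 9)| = 4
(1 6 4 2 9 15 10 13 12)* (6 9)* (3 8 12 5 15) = (1 9 3 8 12)(2 6 4)(5 15 10 13) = [0, 9, 6, 8, 2, 15, 4, 7, 12, 3, 13, 11, 1, 5, 14, 10]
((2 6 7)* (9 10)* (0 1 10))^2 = ((0 1 10 9)(2 6 7))^2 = (0 10)(1 9)(2 7 6)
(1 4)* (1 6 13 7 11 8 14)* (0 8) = (0 8 14 1 4 6 13 7 11) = [8, 4, 2, 3, 6, 5, 13, 11, 14, 9, 10, 0, 12, 7, 1]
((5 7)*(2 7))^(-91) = ((2 7 5))^(-91) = (2 5 7)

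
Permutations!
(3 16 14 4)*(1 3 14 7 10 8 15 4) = (1 3 16 7 10 8 15 4 14) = [0, 3, 2, 16, 14, 5, 6, 10, 15, 9, 8, 11, 12, 13, 1, 4, 7]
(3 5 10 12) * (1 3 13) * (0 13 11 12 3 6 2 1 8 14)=(0 13 8 14)(1 6 2)(3 5 10)(11 12)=[13, 6, 1, 5, 4, 10, 2, 7, 14, 9, 3, 12, 11, 8, 0]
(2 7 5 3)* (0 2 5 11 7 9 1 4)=(0 2 9 1 4)(3 5)(7 11)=[2, 4, 9, 5, 0, 3, 6, 11, 8, 1, 10, 7]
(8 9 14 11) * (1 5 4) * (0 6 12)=(0 6 12)(1 5 4)(8 9 14 11)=[6, 5, 2, 3, 1, 4, 12, 7, 9, 14, 10, 8, 0, 13, 11]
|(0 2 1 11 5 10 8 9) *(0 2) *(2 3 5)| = 15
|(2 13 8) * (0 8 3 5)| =6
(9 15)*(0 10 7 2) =(0 10 7 2)(9 15) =[10, 1, 0, 3, 4, 5, 6, 2, 8, 15, 7, 11, 12, 13, 14, 9]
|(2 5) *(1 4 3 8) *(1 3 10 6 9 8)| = 14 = |(1 4 10 6 9 8 3)(2 5)|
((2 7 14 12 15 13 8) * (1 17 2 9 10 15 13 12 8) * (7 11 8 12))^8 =(1 7 8)(2 12 10)(9 17 14)(11 13 15)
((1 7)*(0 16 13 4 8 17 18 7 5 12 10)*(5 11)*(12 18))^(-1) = (0 10 12 17 8 4 13 16)(1 7 18 5 11)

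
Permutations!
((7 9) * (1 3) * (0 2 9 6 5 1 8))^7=(0 3 5 7 2 8 1 6 9)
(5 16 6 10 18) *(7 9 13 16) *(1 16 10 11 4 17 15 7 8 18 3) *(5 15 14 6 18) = [0, 16, 2, 1, 17, 8, 11, 9, 5, 13, 3, 4, 12, 10, 6, 7, 18, 14, 15] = (1 16 18 15 7 9 13 10 3)(4 17 14 6 11)(5 8)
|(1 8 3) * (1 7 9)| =|(1 8 3 7 9)| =5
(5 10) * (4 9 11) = [0, 1, 2, 3, 9, 10, 6, 7, 8, 11, 5, 4] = (4 9 11)(5 10)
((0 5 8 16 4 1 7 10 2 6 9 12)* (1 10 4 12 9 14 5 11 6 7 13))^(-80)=((0 11 6 14 5 8 16 12)(1 13)(2 7 4 10))^(-80)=(16)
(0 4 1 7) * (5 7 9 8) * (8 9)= (9)(0 4 1 8 5 7)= [4, 8, 2, 3, 1, 7, 6, 0, 5, 9]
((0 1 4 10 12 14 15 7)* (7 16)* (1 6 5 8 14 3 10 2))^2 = ((0 6 5 8 14 15 16 7)(1 4 2)(3 10 12))^2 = (0 5 14 16)(1 2 4)(3 12 10)(6 8 15 7)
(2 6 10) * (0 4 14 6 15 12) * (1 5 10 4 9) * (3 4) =(0 9 1 5 10 2 15 12)(3 4 14 6) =[9, 5, 15, 4, 14, 10, 3, 7, 8, 1, 2, 11, 0, 13, 6, 12]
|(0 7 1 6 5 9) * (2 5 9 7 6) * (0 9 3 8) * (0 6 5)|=15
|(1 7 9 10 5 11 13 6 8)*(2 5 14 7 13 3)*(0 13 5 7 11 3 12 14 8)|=|(0 13 6)(1 5 3 2 7 9 10 8)(11 12 14)|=24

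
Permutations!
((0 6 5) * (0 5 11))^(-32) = ((0 6 11))^(-32) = (0 6 11)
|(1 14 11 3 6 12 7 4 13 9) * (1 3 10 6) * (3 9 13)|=9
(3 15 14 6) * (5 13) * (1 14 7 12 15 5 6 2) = [0, 14, 1, 5, 4, 13, 3, 12, 8, 9, 10, 11, 15, 6, 2, 7] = (1 14 2)(3 5 13 6)(7 12 15)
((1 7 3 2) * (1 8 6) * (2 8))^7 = (1 3 6 7 8)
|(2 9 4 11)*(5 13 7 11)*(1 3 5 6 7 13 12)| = 12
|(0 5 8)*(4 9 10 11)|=|(0 5 8)(4 9 10 11)|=12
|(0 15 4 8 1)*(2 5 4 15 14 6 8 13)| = 20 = |(15)(0 14 6 8 1)(2 5 4 13)|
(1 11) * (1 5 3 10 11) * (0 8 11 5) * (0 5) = [8, 1, 2, 10, 4, 3, 6, 7, 11, 9, 0, 5] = (0 8 11 5 3 10)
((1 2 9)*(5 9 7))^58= ((1 2 7 5 9))^58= (1 5 2 9 7)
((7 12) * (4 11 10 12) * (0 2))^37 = ((0 2)(4 11 10 12 7))^37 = (0 2)(4 10 7 11 12)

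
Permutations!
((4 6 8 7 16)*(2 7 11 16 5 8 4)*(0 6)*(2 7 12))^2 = ((0 6 4)(2 12)(5 8 11 16 7))^2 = (0 4 6)(5 11 7 8 16)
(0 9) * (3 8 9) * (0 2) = (0 3 8 9 2) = [3, 1, 0, 8, 4, 5, 6, 7, 9, 2]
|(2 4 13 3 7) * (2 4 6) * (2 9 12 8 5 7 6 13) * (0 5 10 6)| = |(0 5 7 4 2 13 3)(6 9 12 8 10)| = 35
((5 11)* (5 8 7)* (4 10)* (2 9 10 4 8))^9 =((2 9 10 8 7 5 11))^9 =(2 10 7 11 9 8 5)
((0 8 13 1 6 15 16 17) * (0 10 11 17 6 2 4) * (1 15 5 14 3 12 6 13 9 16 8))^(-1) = (0 4 2 1)(3 14 5 6 12)(8 15 13 16 9)(10 17 11) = ((0 1 2 4)(3 12 6 5 14)(8 9 16 13 15)(10 11 17))^(-1)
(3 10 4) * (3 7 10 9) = [0, 1, 2, 9, 7, 5, 6, 10, 8, 3, 4] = (3 9)(4 7 10)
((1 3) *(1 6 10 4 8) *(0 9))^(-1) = ((0 9)(1 3 6 10 4 8))^(-1) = (0 9)(1 8 4 10 6 3)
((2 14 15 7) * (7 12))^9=(2 7 12 15 14)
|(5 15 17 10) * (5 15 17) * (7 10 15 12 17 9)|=7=|(5 9 7 10 12 17 15)|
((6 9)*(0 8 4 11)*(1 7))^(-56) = ((0 8 4 11)(1 7)(6 9))^(-56) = (11)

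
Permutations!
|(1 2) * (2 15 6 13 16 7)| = |(1 15 6 13 16 7 2)| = 7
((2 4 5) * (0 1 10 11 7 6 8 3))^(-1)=((0 1 10 11 7 6 8 3)(2 4 5))^(-1)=(0 3 8 6 7 11 10 1)(2 5 4)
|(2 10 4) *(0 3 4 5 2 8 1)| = 15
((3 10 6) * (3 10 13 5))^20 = (3 5 13)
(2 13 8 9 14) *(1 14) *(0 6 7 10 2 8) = (0 6 7 10 2 13)(1 14 8 9) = [6, 14, 13, 3, 4, 5, 7, 10, 9, 1, 2, 11, 12, 0, 8]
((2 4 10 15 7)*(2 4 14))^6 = ((2 14)(4 10 15 7))^6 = (4 15)(7 10)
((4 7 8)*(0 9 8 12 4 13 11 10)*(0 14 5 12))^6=(0 14 9 5 8 12 13 4 11 7 10)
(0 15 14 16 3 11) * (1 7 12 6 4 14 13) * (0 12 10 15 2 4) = [2, 7, 4, 11, 14, 5, 0, 10, 8, 9, 15, 12, 6, 1, 16, 13, 3] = (0 2 4 14 16 3 11 12 6)(1 7 10 15 13)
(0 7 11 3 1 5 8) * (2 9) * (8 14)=(0 7 11 3 1 5 14 8)(2 9)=[7, 5, 9, 1, 4, 14, 6, 11, 0, 2, 10, 3, 12, 13, 8]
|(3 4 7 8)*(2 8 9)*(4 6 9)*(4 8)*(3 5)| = |(2 4 7 8 5 3 6 9)| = 8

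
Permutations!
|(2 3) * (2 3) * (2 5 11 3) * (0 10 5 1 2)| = 10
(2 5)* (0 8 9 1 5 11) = (0 8 9 1 5 2 11) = [8, 5, 11, 3, 4, 2, 6, 7, 9, 1, 10, 0]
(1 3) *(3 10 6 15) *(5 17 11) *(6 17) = [0, 10, 2, 1, 4, 6, 15, 7, 8, 9, 17, 5, 12, 13, 14, 3, 16, 11] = (1 10 17 11 5 6 15 3)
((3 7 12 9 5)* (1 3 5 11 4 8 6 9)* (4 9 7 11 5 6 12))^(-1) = ((1 3 11 9 5 6 7 4 8 12))^(-1) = (1 12 8 4 7 6 5 9 11 3)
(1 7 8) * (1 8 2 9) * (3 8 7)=(1 3 8 7 2 9)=[0, 3, 9, 8, 4, 5, 6, 2, 7, 1]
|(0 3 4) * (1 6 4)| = |(0 3 1 6 4)| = 5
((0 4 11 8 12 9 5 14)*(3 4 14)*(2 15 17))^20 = (2 17 15)(3 5 9 12 8 11 4)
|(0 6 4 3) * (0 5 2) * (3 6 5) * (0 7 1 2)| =6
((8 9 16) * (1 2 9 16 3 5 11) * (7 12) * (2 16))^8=((1 16 8 2 9 3 5 11)(7 12))^8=(16)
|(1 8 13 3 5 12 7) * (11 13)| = 8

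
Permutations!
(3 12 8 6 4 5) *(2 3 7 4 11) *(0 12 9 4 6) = (0 12 8)(2 3 9 4 5 7 6 11) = [12, 1, 3, 9, 5, 7, 11, 6, 0, 4, 10, 2, 8]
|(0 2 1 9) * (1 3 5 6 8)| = 8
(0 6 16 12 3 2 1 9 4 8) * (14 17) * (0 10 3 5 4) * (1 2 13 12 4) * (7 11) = [6, 9, 2, 13, 8, 1, 16, 11, 10, 0, 3, 7, 5, 12, 17, 15, 4, 14] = (0 6 16 4 8 10 3 13 12 5 1 9)(7 11)(14 17)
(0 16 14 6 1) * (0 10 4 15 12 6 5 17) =(0 16 14 5 17)(1 10 4 15 12 6) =[16, 10, 2, 3, 15, 17, 1, 7, 8, 9, 4, 11, 6, 13, 5, 12, 14, 0]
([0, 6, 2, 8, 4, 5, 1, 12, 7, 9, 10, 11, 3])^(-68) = (12)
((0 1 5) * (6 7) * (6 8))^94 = ((0 1 5)(6 7 8))^94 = (0 1 5)(6 7 8)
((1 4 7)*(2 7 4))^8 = ((1 2 7))^8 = (1 7 2)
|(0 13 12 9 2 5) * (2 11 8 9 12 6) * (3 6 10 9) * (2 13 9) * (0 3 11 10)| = 8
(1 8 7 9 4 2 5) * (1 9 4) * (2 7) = [0, 8, 5, 3, 7, 9, 6, 4, 2, 1] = (1 8 2 5 9)(4 7)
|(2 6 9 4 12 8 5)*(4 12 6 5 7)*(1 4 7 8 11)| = 6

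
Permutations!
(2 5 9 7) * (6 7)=(2 5 9 6 7)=[0, 1, 5, 3, 4, 9, 7, 2, 8, 6]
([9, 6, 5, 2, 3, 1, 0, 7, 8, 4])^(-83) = [5, 3, 9, 0, 6, 4, 2, 7, 8, 1]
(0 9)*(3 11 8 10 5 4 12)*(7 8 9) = (0 7 8 10 5 4 12 3 11 9) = [7, 1, 2, 11, 12, 4, 6, 8, 10, 0, 5, 9, 3]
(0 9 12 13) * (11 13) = (0 9 12 11 13) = [9, 1, 2, 3, 4, 5, 6, 7, 8, 12, 10, 13, 11, 0]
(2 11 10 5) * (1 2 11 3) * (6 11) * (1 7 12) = [0, 2, 3, 7, 4, 6, 11, 12, 8, 9, 5, 10, 1] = (1 2 3 7 12)(5 6 11 10)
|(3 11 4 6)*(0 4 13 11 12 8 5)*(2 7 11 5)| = 11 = |(0 4 6 3 12 8 2 7 11 13 5)|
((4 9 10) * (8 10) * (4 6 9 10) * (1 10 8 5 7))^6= ((1 10 6 9 5 7)(4 8))^6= (10)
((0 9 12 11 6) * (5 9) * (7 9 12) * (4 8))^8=(0 11 5 6 12)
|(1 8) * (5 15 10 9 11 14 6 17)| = 8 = |(1 8)(5 15 10 9 11 14 6 17)|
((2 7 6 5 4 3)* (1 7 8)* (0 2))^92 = (0 8 7 5 3 2 1 6 4)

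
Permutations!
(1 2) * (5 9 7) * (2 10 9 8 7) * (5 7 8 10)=(1 5 10 9 2)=[0, 5, 1, 3, 4, 10, 6, 7, 8, 2, 9]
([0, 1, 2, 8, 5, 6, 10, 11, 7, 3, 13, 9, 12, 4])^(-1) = (3 9 11 7 8)(4 13 10 6 5)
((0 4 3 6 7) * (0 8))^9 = ((0 4 3 6 7 8))^9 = (0 6)(3 8)(4 7)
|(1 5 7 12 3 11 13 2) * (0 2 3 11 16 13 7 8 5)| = 6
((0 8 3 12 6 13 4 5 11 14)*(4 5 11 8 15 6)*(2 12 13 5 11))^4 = (0 8 14 5 11 6 13 15 3)(2 12 4)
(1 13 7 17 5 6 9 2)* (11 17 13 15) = [0, 15, 1, 3, 4, 6, 9, 13, 8, 2, 10, 17, 12, 7, 14, 11, 16, 5] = (1 15 11 17 5 6 9 2)(7 13)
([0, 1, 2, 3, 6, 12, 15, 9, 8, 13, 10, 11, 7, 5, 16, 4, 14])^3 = (5 9 12 13 7)(14 16)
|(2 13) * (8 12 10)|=|(2 13)(8 12 10)|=6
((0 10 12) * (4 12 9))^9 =(0 12 4 9 10)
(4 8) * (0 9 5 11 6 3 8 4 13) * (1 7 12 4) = [9, 7, 2, 8, 1, 11, 3, 12, 13, 5, 10, 6, 4, 0] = (0 9 5 11 6 3 8 13)(1 7 12 4)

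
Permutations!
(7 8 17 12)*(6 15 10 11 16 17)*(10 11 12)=(6 15 11 16 17 10 12 7 8)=[0, 1, 2, 3, 4, 5, 15, 8, 6, 9, 12, 16, 7, 13, 14, 11, 17, 10]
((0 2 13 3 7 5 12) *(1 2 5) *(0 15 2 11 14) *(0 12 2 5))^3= ((1 11 14 12 15 5 2 13 3 7))^3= (1 12 2 7 14 5 3 11 15 13)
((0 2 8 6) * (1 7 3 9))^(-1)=(0 6 8 2)(1 9 3 7)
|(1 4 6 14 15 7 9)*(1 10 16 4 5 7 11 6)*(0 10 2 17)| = 20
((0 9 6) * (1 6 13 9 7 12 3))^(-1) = ((0 7 12 3 1 6)(9 13))^(-1) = (0 6 1 3 12 7)(9 13)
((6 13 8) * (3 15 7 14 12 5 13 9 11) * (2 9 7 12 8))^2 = ((2 9 11 3 15 12 5 13)(6 7 14 8))^2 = (2 11 15 5)(3 12 13 9)(6 14)(7 8)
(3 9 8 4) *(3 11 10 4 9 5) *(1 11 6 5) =(1 11 10 4 6 5 3)(8 9) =[0, 11, 2, 1, 6, 3, 5, 7, 9, 8, 4, 10]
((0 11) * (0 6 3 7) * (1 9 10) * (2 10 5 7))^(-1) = (0 7 5 9 1 10 2 3 6 11)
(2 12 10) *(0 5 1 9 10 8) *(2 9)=(0 5 1 2 12 8)(9 10)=[5, 2, 12, 3, 4, 1, 6, 7, 0, 10, 9, 11, 8]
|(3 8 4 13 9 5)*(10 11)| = 6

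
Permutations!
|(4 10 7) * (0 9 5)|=|(0 9 5)(4 10 7)|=3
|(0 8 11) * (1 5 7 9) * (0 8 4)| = 4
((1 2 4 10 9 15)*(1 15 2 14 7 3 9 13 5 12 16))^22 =((1 14 7 3 9 2 4 10 13 5 12 16))^22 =(1 12 13 4 9 7)(2 3 14 16 5 10)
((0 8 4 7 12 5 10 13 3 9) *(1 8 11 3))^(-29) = (0 9 3 11)(1 7 10 8 12 13 4 5)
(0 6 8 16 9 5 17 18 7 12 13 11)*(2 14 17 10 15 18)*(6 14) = (0 14 17 2 6 8 16 9 5 10 15 18 7 12 13 11) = [14, 1, 6, 3, 4, 10, 8, 12, 16, 5, 15, 0, 13, 11, 17, 18, 9, 2, 7]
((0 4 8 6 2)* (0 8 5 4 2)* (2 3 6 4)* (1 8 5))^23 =(0 6 3)(1 4 8)(2 5)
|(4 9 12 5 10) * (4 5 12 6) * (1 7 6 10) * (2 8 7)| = 9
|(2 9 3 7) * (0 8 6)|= 12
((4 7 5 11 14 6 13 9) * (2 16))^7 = (2 16)(4 9 13 6 14 11 5 7)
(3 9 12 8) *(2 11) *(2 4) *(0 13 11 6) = (0 13 11 4 2 6)(3 9 12 8) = [13, 1, 6, 9, 2, 5, 0, 7, 3, 12, 10, 4, 8, 11]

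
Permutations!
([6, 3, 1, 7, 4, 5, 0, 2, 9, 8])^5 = [6, 3, 1, 7, 4, 5, 0, 2, 9, 8]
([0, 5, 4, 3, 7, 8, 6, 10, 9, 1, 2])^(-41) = [0, 9, 10, 3, 2, 1, 6, 4, 5, 8, 7]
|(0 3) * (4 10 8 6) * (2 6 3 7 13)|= 9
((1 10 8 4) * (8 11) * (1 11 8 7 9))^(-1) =(1 9 7 11 4 8 10)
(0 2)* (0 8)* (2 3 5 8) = (0 3 5 8) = [3, 1, 2, 5, 4, 8, 6, 7, 0]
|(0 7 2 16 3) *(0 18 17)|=7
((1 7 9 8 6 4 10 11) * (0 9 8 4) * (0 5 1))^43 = ((0 9 4 10 11)(1 7 8 6 5))^43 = (0 10 9 11 4)(1 6 7 5 8)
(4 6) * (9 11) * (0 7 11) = (0 7 11 9)(4 6) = [7, 1, 2, 3, 6, 5, 4, 11, 8, 0, 10, 9]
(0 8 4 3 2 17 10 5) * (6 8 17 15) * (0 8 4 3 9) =[17, 1, 15, 2, 9, 8, 4, 7, 3, 0, 5, 11, 12, 13, 14, 6, 16, 10] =(0 17 10 5 8 3 2 15 6 4 9)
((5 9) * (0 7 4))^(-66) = (9)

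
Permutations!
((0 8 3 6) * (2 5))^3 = ((0 8 3 6)(2 5))^3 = (0 6 3 8)(2 5)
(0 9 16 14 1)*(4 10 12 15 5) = (0 9 16 14 1)(4 10 12 15 5) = [9, 0, 2, 3, 10, 4, 6, 7, 8, 16, 12, 11, 15, 13, 1, 5, 14]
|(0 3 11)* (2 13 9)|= 3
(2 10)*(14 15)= [0, 1, 10, 3, 4, 5, 6, 7, 8, 9, 2, 11, 12, 13, 15, 14]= (2 10)(14 15)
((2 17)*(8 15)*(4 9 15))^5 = ((2 17)(4 9 15 8))^5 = (2 17)(4 9 15 8)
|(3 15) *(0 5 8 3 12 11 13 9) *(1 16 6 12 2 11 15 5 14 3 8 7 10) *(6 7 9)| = 60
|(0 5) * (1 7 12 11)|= 4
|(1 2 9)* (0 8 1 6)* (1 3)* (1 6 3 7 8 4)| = |(0 4 1 2 9 3 6)(7 8)| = 14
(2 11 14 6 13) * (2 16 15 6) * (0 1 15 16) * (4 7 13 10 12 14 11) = (16)(0 1 15 6 10 12 14 2 4 7 13) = [1, 15, 4, 3, 7, 5, 10, 13, 8, 9, 12, 11, 14, 0, 2, 6, 16]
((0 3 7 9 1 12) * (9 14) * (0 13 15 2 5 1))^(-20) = (1 2 13)(5 15 12)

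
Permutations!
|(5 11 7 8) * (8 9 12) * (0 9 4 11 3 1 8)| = 12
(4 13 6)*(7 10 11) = (4 13 6)(7 10 11) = [0, 1, 2, 3, 13, 5, 4, 10, 8, 9, 11, 7, 12, 6]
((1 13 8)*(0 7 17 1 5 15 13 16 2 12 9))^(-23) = (0 7 17 1 16 2 12 9)(5 15 13 8)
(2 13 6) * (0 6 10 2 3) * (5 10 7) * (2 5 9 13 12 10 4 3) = (0 6 2 12 10 5 4 3)(7 9 13) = [6, 1, 12, 0, 3, 4, 2, 9, 8, 13, 5, 11, 10, 7]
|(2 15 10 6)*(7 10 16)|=|(2 15 16 7 10 6)|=6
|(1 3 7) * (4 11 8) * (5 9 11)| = 15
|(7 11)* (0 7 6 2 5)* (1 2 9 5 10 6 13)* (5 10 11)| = 12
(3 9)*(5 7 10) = [0, 1, 2, 9, 4, 7, 6, 10, 8, 3, 5] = (3 9)(5 7 10)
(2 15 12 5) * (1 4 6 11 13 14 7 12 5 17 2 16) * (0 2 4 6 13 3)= [2, 6, 15, 0, 13, 16, 11, 12, 8, 9, 10, 3, 17, 14, 7, 5, 1, 4]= (0 2 15 5 16 1 6 11 3)(4 13 14 7 12 17)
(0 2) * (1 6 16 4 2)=[1, 6, 0, 3, 2, 5, 16, 7, 8, 9, 10, 11, 12, 13, 14, 15, 4]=(0 1 6 16 4 2)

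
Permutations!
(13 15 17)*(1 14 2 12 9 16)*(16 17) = [0, 14, 12, 3, 4, 5, 6, 7, 8, 17, 10, 11, 9, 15, 2, 16, 1, 13] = (1 14 2 12 9 17 13 15 16)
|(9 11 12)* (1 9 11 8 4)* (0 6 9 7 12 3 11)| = 8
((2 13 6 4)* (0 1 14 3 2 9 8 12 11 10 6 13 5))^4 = ((0 1 14 3 2 5)(4 9 8 12 11 10 6))^4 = (0 2 14)(1 5 3)(4 11 9 10 8 6 12)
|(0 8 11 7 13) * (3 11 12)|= 7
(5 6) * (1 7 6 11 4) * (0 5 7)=(0 5 11 4 1)(6 7)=[5, 0, 2, 3, 1, 11, 7, 6, 8, 9, 10, 4]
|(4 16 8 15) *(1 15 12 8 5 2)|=|(1 15 4 16 5 2)(8 12)|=6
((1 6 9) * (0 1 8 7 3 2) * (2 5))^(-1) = ((0 1 6 9 8 7 3 5 2))^(-1) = (0 2 5 3 7 8 9 6 1)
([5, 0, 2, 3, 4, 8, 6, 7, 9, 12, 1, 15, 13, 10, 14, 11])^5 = (0 13 8 1 12 5 10 9)(11 15)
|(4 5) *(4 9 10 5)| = |(5 9 10)| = 3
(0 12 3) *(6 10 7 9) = (0 12 3)(6 10 7 9) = [12, 1, 2, 0, 4, 5, 10, 9, 8, 6, 7, 11, 3]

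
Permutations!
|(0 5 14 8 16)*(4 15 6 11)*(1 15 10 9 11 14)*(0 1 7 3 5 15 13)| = |(0 15 6 14 8 16 1 13)(3 5 7)(4 10 9 11)| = 24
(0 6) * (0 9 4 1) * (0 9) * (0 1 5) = (0 6 1 9 4 5) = [6, 9, 2, 3, 5, 0, 1, 7, 8, 4]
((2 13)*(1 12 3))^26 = ((1 12 3)(2 13))^26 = (13)(1 3 12)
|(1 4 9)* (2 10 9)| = 5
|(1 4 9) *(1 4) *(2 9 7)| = |(2 9 4 7)| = 4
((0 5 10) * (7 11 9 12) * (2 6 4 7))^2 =(0 10 5)(2 4 11 12 6 7 9)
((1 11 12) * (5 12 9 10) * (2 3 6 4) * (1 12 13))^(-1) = (1 13 5 10 9 11)(2 4 6 3)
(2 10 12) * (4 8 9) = [0, 1, 10, 3, 8, 5, 6, 7, 9, 4, 12, 11, 2] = (2 10 12)(4 8 9)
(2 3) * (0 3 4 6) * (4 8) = (0 3 2 8 4 6) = [3, 1, 8, 2, 6, 5, 0, 7, 4]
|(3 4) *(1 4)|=|(1 4 3)|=3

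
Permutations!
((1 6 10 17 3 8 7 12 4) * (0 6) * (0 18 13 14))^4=(0 3 4 14 17 12 13 10 7 18 6 8 1)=((0 6 10 17 3 8 7 12 4 1 18 13 14))^4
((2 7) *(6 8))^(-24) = ((2 7)(6 8))^(-24) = (8)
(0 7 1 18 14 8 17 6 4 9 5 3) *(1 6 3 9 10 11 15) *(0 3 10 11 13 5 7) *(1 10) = (1 18 14 8 17)(4 11 15 10 13 5 9 7 6) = [0, 18, 2, 3, 11, 9, 4, 6, 17, 7, 13, 15, 12, 5, 8, 10, 16, 1, 14]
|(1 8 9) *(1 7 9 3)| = |(1 8 3)(7 9)| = 6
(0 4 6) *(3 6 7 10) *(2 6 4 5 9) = (0 5 9 2 6)(3 4 7 10) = [5, 1, 6, 4, 7, 9, 0, 10, 8, 2, 3]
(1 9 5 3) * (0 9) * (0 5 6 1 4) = (0 9 6 1 5 3 4) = [9, 5, 2, 4, 0, 3, 1, 7, 8, 6]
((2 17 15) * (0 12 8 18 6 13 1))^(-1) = (0 1 13 6 18 8 12)(2 15 17)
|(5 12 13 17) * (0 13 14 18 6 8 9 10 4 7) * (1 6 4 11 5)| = |(0 13 17 1 6 8 9 10 11 5 12 14 18 4 7)| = 15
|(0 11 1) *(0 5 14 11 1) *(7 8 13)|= |(0 1 5 14 11)(7 8 13)|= 15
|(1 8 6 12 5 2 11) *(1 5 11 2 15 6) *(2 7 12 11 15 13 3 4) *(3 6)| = 12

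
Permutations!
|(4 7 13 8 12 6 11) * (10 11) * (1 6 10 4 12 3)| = 21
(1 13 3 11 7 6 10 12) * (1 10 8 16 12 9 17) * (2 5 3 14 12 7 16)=(1 13 14 12 10 9 17)(2 5 3 11 16 7 6 8)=[0, 13, 5, 11, 4, 3, 8, 6, 2, 17, 9, 16, 10, 14, 12, 15, 7, 1]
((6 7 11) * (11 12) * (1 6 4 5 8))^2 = (1 7 11 5)(4 8 6 12)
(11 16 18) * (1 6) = (1 6)(11 16 18) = [0, 6, 2, 3, 4, 5, 1, 7, 8, 9, 10, 16, 12, 13, 14, 15, 18, 17, 11]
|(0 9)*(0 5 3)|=4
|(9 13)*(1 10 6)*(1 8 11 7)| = |(1 10 6 8 11 7)(9 13)| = 6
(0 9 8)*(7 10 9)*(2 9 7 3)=(0 3 2 9 8)(7 10)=[3, 1, 9, 2, 4, 5, 6, 10, 0, 8, 7]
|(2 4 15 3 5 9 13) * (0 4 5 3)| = 12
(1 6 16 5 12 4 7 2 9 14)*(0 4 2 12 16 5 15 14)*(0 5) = (0 4 7 12 2 9 5 16 15 14 1 6) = [4, 6, 9, 3, 7, 16, 0, 12, 8, 5, 10, 11, 2, 13, 1, 14, 15]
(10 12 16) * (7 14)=(7 14)(10 12 16)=[0, 1, 2, 3, 4, 5, 6, 14, 8, 9, 12, 11, 16, 13, 7, 15, 10]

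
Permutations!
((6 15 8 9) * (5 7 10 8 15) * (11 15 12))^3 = (15)(5 8)(6 10)(7 9)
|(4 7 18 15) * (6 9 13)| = |(4 7 18 15)(6 9 13)| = 12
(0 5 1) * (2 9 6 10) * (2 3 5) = (0 2 9 6 10 3 5 1) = [2, 0, 9, 5, 4, 1, 10, 7, 8, 6, 3]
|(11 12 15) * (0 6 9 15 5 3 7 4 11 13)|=30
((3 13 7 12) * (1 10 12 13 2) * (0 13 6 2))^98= ((0 13 7 6 2 1 10 12 3))^98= (0 3 12 10 1 2 6 7 13)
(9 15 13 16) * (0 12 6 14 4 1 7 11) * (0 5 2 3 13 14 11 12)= (1 7 12 6 11 5 2 3 13 16 9 15 14 4)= [0, 7, 3, 13, 1, 2, 11, 12, 8, 15, 10, 5, 6, 16, 4, 14, 9]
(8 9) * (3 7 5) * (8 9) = (9)(3 7 5) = [0, 1, 2, 7, 4, 3, 6, 5, 8, 9]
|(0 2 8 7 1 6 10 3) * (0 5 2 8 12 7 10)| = 10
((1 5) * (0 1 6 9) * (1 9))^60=(9)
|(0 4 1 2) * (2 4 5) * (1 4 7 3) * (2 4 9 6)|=|(0 5 4 9 6 2)(1 7 3)|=6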